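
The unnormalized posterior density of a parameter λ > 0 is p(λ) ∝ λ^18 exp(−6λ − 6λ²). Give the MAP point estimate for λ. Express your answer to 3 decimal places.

λ̂_MAP = 1.000

ℓ'(λ) = 18/λ − 6 − 12λ. Setting this to zero and multiplying by λ: 12λ² + 6λ − 18 = 0.
λ = (−6 + √(6² + 4·12·18)) / (2·12) = (−6 + √900) / 24 = (−6 + 30)/24 = 1.
ℓ''(λ) = −18/λ² − 12 < 0, confirming a maximum.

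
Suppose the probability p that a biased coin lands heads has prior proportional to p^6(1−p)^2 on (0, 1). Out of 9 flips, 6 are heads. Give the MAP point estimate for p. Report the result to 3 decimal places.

p̂_MAP = 0.706

The prior density ∝ p^6(1−p)^2 is the kernel of Beta(7, 3).
Data: 6 successes in 9 trials. The binomial likelihood contributes p^6(1−p)^3, so the posterior is Beta(7+6, 3+3) = Beta(13, 6).
For Beta(a, b) with a, b > 1 the mode is (a−1)/(a+b−2) = 12/17 ≈ 0.706.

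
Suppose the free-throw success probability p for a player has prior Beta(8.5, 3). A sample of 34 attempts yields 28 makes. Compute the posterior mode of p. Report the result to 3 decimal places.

Prior: Beta(8.5, 3).
Data: 28 successes in 34 trials. The binomial likelihood contributes p^28(1−p)^6, so the posterior is Beta(8.5+28, 3+6) = Beta(36.5, 9).
For Beta(a, b) with a, b > 1 the mode is (a−1)/(a+b−2) = 35.5/43.5 ≈ 0.816.

p̂_MAP = 0.816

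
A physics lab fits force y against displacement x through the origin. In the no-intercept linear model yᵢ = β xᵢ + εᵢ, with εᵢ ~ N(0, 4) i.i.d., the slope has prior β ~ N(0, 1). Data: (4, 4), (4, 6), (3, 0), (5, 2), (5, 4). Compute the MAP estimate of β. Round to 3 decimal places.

β̂_MAP = 0.737

log p(β | y) = −Σ(yᵢ − βxᵢ)²/(2·4) − β²/(2·1) + const.
Setting the derivative to zero: Σxᵢ(yᵢ − βxᵢ)/4 − β/1 = 0, so β = Σxᵢyᵢ / (Σxᵢ² + σ²/τ²).
Σxᵢyᵢ = 4·4 + 4·6 + 3·0 + 5·2 + 5·4 = 70; Σxᵢ² = 91; σ²/τ² = 4.
β̂_MAP = 70 / (91 + 4) = 70/95 ≈ 0.737.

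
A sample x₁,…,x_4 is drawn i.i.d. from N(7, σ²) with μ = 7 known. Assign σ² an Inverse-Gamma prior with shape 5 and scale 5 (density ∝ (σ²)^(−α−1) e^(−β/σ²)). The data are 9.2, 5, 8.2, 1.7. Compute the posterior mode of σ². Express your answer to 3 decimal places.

Sum of squared deviations about the known mean: SS = (9.2−7)² + (5−7)² + (8.2−7)² + (1.7−7)² = 38.37.
The Normal likelihood contributes (σ²)^(−n/2) exp(−SS/(2σ²)), so the posterior is Inverse-Gamma(α + n/2, β + SS/2) = Inverse-Gamma(7, 24.185).
The mode of Inverse-Gamma(a, b) is b/(a+1) = 24.185/8 ≈ 3.023.

σ̂²_MAP = 3.023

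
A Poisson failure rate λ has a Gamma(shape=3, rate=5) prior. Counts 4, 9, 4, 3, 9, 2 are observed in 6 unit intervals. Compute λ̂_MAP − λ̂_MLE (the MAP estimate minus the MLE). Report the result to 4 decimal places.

MAP − MLE = -2.1667

Σxᵢ = 31. Posterior is Gamma(34, 11); MAP = (34−1)/11 = 33/11 ≈ 3.00000.
MLE = x̄ = 31/6 ≈ 5.16667.
Difference = 33/11 − 31/6 = -13/6 ≈ -2.1667.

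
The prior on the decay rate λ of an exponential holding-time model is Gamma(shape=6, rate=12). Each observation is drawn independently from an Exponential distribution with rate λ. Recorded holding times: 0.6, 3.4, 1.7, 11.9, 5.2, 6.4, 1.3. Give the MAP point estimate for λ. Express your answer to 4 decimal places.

The Exponential(rate=λ) likelihood is ∝ λ^n e^(−λΣtᵢ). Here n = 7 and Σtᵢ = 0.6 + 3.4 + 1.7 + 11.9 + 5.2 + 6.4 + 1.3 = 30.5.
Posterior ∝ λ^5e^(−12λ) · λ^7e^(−30.5λ) = λ^12e^(−42.5λ), i.e. Gamma(13, 42.5).
Mode = (a−1)/b = 12/42.5 ≈ 0.2824.

λ̂_MAP = 0.2824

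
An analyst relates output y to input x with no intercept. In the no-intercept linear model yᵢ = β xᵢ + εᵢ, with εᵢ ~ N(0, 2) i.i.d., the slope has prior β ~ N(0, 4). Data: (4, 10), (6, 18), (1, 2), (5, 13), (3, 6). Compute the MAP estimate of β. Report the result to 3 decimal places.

log p(β | y) = −Σ(yᵢ − βxᵢ)²/(2·2) − β²/(2·4) + const.
Setting the derivative to zero: Σxᵢ(yᵢ − βxᵢ)/2 − β/4 = 0, so β = Σxᵢyᵢ / (Σxᵢ² + σ²/τ²).
Σxᵢyᵢ = 4·10 + 6·18 + 1·2 + 5·13 + 3·6 = 233; Σxᵢ² = 87; σ²/τ² = 0.5.
β̂_MAP = 233 / (87 + 0.5) = 233/87.5 ≈ 2.663.

β̂_MAP = 2.663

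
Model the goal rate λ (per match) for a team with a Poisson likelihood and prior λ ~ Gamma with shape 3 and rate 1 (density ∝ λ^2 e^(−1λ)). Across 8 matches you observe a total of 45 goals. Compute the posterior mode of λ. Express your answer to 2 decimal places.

Σxᵢ = 45, n = 8.
Posterior ∝ λ^2e^(−1λ) · λ^45e^(−8λ) = λ^47e^(−9λ), i.e. Gamma(shape=48, rate=9).
The mode of a Gamma(a, b) with a ≥ 1 (shape–rate) is (a−1)/b = 47/9 ≈ 5.22.

λ̂_MAP = 5.22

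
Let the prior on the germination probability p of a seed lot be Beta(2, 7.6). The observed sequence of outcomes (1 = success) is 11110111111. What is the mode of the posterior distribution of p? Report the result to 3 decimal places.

Prior: Beta(2, 7.6).
Data: 10 successes in 11 trials (from the sequence). The binomial likelihood contributes p^10(1−p)^1, so the posterior is Beta(2+10, 7.6+1) = Beta(12, 8.6).
For Beta(a, b) with a, b > 1 the mode is (a−1)/(a+b−2) = 11/18.6 ≈ 0.591.

p̂_MAP = 0.591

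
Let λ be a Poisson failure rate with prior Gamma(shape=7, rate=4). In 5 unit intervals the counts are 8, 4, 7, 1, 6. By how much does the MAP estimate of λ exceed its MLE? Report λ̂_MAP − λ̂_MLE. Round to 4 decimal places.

Σxᵢ = 26. Posterior is Gamma(33, 9); MAP = (33−1)/9 = 32/9 ≈ 3.55556.
MLE = x̄ = 26/5 ≈ 5.20000.
Difference = 32/9 − 26/5 = -74/45 ≈ -1.6444.

MAP − MLE = -1.6444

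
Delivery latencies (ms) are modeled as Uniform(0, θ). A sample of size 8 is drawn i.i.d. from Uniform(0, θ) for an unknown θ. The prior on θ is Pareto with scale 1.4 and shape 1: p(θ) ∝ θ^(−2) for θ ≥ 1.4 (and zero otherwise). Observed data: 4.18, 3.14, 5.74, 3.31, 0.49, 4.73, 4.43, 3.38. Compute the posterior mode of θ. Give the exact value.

θ̂_MAP = 5.74

The Uniform(0, θ) likelihood is θ^(−n) for θ ≥ max(xᵢ), zero otherwise. Here max(xᵢ) = 5.74.
Posterior ∝ θ^(−2) · θ^(−8) = θ^(−10) on θ ≥ max(1.4, 5.74) = 5.74.
This density is strictly decreasing in θ, so the posterior mode lies at the lower boundary of the support.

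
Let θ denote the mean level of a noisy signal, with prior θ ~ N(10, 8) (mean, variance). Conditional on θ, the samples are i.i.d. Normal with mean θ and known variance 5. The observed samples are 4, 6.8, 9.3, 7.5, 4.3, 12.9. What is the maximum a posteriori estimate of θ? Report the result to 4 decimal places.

θ̂_MAP = 7.7057

n = 6; x̄ = (4 + 6.8 + 9.3 + 7.5 + 4.3 + 12.9)/6 = 44.8/6 = 112/15 ≈ 7.4667.
For a Normal prior and Normal likelihood with known variance, the posterior is Normal; its mode equals its mean, the precision-weighted average.
Prior precision 1/σ₀² = 1/8 = 0.125; data precision n/σ² = 6/5 = 1.2.
θ̂ = (0.125·10 + 1.2·(112/15)) / (0.125 + 1.2) = 10.21/1.325 = 2042/265 ≈ 7.7057.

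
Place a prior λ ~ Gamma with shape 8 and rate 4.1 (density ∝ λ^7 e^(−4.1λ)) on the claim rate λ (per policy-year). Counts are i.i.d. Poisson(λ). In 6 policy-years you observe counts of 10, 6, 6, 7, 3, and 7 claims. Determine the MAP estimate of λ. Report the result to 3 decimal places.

λ̂_MAP = 4.554

Σxᵢ = 10+6+6+7+3+7 = 39, with n = 6.
Posterior ∝ λ^7e^(−4.1λ) · λ^39e^(−6λ) = λ^46e^(−10.1λ), i.e. Gamma(shape=47, rate=10.1).
The mode of a Gamma(a, b) with a ≥ 1 (shape–rate) is (a−1)/b = 46/10.1 ≈ 4.554.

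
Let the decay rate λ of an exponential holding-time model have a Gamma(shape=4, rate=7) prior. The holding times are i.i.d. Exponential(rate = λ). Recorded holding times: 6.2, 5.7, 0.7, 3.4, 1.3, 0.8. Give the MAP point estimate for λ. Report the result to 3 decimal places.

The Exponential(rate=λ) likelihood is ∝ λ^n e^(−λΣtᵢ). Here n = 6 and Σtᵢ = 6.2 + 5.7 + 0.7 + 3.4 + 1.3 + 0.8 = 18.1.
Posterior ∝ λ^3e^(−7λ) · λ^6e^(−18.1λ) = λ^9e^(−25.1λ), i.e. Gamma(10, 25.1).
Mode = (a−1)/b = 9/25.1 ≈ 0.359.

λ̂_MAP = 0.359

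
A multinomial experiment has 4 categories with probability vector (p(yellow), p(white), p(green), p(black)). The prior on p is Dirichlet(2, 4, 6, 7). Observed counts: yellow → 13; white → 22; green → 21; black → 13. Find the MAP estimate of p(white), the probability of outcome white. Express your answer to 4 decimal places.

The posterior is Dirichlet(αᵢ + nᵢ) = Dirichlet(15, 26, 27, 20).
For a Dirichlet(a₁,…,a_K) with all aᵢ > 1, the mode has j-th component (aⱼ − 1)/(Σaᵢ − K).
Here Σaᵢ = 88 and K = 4, so p(white) = (26 − 1)/(88 − 4) = 25/84 ≈ 0.2976.

MAP estimate of p(white) = 0.2976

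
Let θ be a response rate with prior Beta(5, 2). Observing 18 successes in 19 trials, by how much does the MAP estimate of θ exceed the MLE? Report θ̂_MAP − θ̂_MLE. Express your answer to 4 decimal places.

MAP − MLE = -0.0307

Posterior is Beta(23, 3); MAP = (23−1)/(26−2) = 22/24 ≈ 0.91667.
MLE ignores the prior: θ̂_MLE = k/n = 18/19 ≈ 0.94737.
Difference = 22/24 − 18/19 = -7/228 ≈ -0.0307.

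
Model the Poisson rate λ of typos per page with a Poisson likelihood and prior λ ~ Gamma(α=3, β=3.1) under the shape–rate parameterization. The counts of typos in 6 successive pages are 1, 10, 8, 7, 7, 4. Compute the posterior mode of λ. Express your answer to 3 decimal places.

Σxᵢ = 1+10+8+7+7+4 = 37, with n = 6.
Posterior ∝ λ^2e^(−3.1λ) · λ^37e^(−6λ) = λ^39e^(−9.1λ), i.e. Gamma(shape=40, rate=9.1).
The mode of a Gamma(a, b) with a ≥ 1 (shape–rate) is (a−1)/b = 39/9.1 ≈ 4.286.

λ̂_MAP = 4.286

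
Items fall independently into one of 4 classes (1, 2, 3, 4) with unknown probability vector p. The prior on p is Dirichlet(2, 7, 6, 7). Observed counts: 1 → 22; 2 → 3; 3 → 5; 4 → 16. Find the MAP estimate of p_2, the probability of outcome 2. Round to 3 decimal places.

The posterior is Dirichlet(αᵢ + nᵢ) = Dirichlet(24, 10, 11, 23).
For a Dirichlet(a₁,…,a_K) with all aᵢ > 1, the mode has j-th component (aⱼ − 1)/(Σaᵢ − K).
Here Σaᵢ = 68 and K = 4, so p_2 = (10 − 1)/(68 − 4) = 9/64 ≈ 0.141.

MAP estimate: 0.141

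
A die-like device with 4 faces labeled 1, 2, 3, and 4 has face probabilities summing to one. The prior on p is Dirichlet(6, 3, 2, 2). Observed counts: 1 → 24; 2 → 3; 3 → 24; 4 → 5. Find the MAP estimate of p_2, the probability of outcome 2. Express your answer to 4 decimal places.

MAP estimate: 0.0769

The posterior is Dirichlet(αᵢ + nᵢ) = Dirichlet(30, 6, 26, 7).
For a Dirichlet(a₁,…,a_K) with all aᵢ > 1, the mode has j-th component (aⱼ − 1)/(Σaᵢ − K).
Here Σaᵢ = 69 and K = 4, so p_2 = (6 − 1)/(69 − 4) = 5/65 ≈ 0.0769.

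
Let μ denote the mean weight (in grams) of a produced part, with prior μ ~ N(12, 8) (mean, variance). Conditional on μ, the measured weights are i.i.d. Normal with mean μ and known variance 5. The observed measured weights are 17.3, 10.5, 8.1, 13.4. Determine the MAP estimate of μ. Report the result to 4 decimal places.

n = 4; x̄ = (17.3 + 10.5 + 8.1 + 13.4)/4 = 49.3/4 = 12.325.
For a Normal prior and Normal likelihood with known variance, the posterior is Normal; its mode equals its mean, the precision-weighted average.
Prior precision 1/σ₀² = 1/8 = 0.125; data precision n/σ² = 4/5 = 0.8.
μ̂ = (0.125·12 + 0.8·12.325) / (0.125 + 0.8) = 11.36/0.925 = 2272/185 ≈ 12.2811.

μ̂_MAP = 12.2811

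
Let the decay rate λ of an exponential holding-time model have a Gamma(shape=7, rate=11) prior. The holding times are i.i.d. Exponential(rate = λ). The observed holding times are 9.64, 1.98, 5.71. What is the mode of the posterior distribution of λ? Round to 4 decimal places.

λ̂_MAP = 0.3177

The Exponential(rate=λ) likelihood is ∝ λ^n e^(−λΣtᵢ). Here n = 3 and Σtᵢ = 9.64 + 1.98 + 5.71 = 17.33.
Posterior ∝ λ^6e^(−11λ) · λ^3e^(−17.33λ) = λ^9e^(−28.33λ), i.e. Gamma(10, 28.33).
Mode = (a−1)/b = 9/28.33 ≈ 0.3177.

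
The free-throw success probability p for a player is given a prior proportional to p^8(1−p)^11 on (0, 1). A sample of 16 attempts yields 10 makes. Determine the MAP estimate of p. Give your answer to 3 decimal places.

p̂_MAP = 0.514

The prior density ∝ p^8(1−p)^11 is the kernel of Beta(9, 12).
Data: 10 successes in 16 trials. The binomial likelihood contributes p^10(1−p)^6, so the posterior is Beta(9+10, 12+6) = Beta(19, 18).
For Beta(a, b) with a, b > 1 the mode is (a−1)/(a+b−2) = 18/35 ≈ 0.514.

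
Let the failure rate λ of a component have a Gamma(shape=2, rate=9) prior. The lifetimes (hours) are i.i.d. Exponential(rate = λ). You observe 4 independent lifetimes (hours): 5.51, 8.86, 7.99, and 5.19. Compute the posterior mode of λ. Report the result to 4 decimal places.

The Exponential(rate=λ) likelihood is ∝ λ^n e^(−λΣtᵢ). Here n = 4 and Σtᵢ = 5.51 + 8.86 + 7.99 + 5.19 = 27.55.
Posterior ∝ λe^(−9λ) · λ^4e^(−27.55λ) = λ^5e^(−36.55λ), i.e. Gamma(6, 36.55).
Mode = (a−1)/b = 5/36.55 ≈ 0.1368.

λ̂_MAP = 0.1368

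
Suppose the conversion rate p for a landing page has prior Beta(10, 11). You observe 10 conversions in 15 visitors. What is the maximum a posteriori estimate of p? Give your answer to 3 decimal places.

p̂_MAP = 0.559

Prior: Beta(10, 11).
Data: 10 successes in 15 trials. The binomial likelihood contributes p^10(1−p)^5, so the posterior is Beta(10+10, 11+5) = Beta(20, 16).
For Beta(a, b) with a, b > 1 the mode is (a−1)/(a+b−2) = 19/34 ≈ 0.559.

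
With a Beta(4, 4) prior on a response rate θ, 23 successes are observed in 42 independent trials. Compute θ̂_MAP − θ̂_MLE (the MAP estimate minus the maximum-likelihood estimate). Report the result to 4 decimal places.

Posterior is Beta(27, 23); MAP = (27−1)/(50−2) = 26/48 ≈ 0.54167.
MLE ignores the prior: θ̂_MLE = k/n = 23/42 ≈ 0.54762.
Difference = 26/48 − 23/42 = -1/168 ≈ -0.0060.

MAP − MLE = -0.0060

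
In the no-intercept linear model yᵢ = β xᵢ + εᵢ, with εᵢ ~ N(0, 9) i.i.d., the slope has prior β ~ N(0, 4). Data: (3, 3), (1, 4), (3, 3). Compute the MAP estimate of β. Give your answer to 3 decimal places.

log p(β | y) = −Σ(yᵢ − βxᵢ)²/(2·9) − β²/(2·4) + const.
Setting the derivative to zero: Σxᵢ(yᵢ − βxᵢ)/9 − β/4 = 0, so β = Σxᵢyᵢ / (Σxᵢ² + σ²/τ²).
Σxᵢyᵢ = 3·3 + 1·4 + 3·3 = 22; Σxᵢ² = 19; σ²/τ² = 2.25.
β̂_MAP = 22 / (19 + 2.25) = 22/21.25 ≈ 1.035.

β̂_MAP = 1.035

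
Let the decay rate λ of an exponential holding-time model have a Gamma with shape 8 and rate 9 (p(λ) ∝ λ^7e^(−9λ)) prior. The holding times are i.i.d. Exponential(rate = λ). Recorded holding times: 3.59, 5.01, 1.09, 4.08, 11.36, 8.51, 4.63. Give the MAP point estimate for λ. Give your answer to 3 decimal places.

λ̂_MAP = 0.296

The Exponential(rate=λ) likelihood is ∝ λ^n e^(−λΣtᵢ). Here n = 7 and Σtᵢ = 3.59 + 5.01 + 1.09 + 4.08 + 11.36 + 8.51 + 4.63 = 38.27.
Posterior ∝ λ^7e^(−9λ) · λ^7e^(−38.27λ) = λ^14e^(−47.27λ), i.e. Gamma(15, 47.27).
Mode = (a−1)/b = 14/47.27 ≈ 0.296.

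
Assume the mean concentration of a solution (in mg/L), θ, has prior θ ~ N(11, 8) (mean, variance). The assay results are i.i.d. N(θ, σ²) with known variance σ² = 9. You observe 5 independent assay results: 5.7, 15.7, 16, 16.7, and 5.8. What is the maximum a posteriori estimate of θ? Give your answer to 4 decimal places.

n = 5; x̄ = (5.7 + 15.7 + 16 + 16.7 + 5.8)/5 = 59.9/5 = 11.98.
For a Normal prior and Normal likelihood with known variance, the posterior is Normal; its mode equals its mean, the precision-weighted average.
Prior precision 1/σ₀² = 1/8 = 0.125; data precision n/σ² = 5/9.
θ̂ = (0.125·11 + (5/9)·11.98) / (0.125 + 5/9) = (2891/360)/(49/72) = 11.8000.

θ̂_MAP = 11.8000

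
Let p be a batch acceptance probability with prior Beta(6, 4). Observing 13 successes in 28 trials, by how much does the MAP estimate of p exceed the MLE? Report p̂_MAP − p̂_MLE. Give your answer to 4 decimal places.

MAP − MLE = 0.0357

Posterior is Beta(19, 19); MAP = (19−1)/(38−2) = 18/36 ≈ 0.50000.
MLE ignores the prior: p̂_MLE = k/n = 13/28 ≈ 0.46429.
Difference = 18/36 − 13/28 = 1/28 ≈ 0.0357.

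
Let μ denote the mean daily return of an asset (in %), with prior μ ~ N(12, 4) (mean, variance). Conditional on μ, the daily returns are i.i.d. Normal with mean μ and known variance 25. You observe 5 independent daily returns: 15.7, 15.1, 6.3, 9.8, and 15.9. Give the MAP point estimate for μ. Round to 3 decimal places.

μ̂_MAP = 12.249

n = 5; x̄ = (15.7 + 15.1 + 6.3 + 9.8 + 15.9)/5 = 62.8/5 = 12.56.
For a Normal prior and Normal likelihood with known variance, the posterior is Normal; its mode equals its mean, the precision-weighted average.
Prior precision 1/σ₀² = 1/4 = 0.25; data precision n/σ² = 5/25 = 0.2.
μ̂ = (0.25·12 + 0.2·12.56) / (0.25 + 0.2) = 5.512/0.45 = 2756/225 ≈ 12.249.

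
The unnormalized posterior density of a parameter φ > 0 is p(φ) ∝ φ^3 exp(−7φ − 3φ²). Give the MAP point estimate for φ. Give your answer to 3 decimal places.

ℓ'(φ) = 3/φ − 7 − 6φ. Setting this to zero and multiplying by φ: 6φ² + 7φ − 3 = 0.
φ = (−7 + √(7² + 4·6·3)) / (2·6) = (−7 + √121) / 12 = (−7 + 11)/12 = 1/3.
ℓ''(φ) = −3/φ² − 6 < 0, confirming a maximum.

φ̂_MAP = 0.333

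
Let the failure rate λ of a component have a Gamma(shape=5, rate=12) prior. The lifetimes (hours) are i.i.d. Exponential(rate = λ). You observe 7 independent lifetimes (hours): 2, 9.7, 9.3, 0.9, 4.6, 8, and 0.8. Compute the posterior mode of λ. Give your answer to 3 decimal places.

λ̂_MAP = 0.233

The Exponential(rate=λ) likelihood is ∝ λ^n e^(−λΣtᵢ). Here n = 7 and Σtᵢ = 2 + 9.7 + 9.3 + 0.9 + 4.6 + 8 + 0.8 = 35.3.
Posterior ∝ λ^4e^(−12λ) · λ^7e^(−35.3λ) = λ^11e^(−47.3λ), i.e. Gamma(12, 47.3).
Mode = (a−1)/b = 11/47.3 ≈ 0.233.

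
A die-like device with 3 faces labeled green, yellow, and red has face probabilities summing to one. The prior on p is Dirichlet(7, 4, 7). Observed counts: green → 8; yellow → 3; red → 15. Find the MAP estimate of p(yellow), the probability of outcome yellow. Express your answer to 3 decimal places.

MAP estimate of p(yellow) = 0.146

The posterior is Dirichlet(αᵢ + nᵢ) = Dirichlet(15, 7, 22).
For a Dirichlet(a₁,…,a_K) with all aᵢ > 1, the mode has j-th component (aⱼ − 1)/(Σaᵢ − K).
Here Σaᵢ = 44 and K = 3, so p(yellow) = (7 − 1)/(44 − 3) = 6/41 ≈ 0.146.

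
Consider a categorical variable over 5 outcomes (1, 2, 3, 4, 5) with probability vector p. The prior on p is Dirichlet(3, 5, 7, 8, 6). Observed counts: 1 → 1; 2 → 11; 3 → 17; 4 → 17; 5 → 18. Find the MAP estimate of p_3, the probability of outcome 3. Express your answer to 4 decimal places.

The posterior is Dirichlet(αᵢ + nᵢ) = Dirichlet(4, 16, 24, 25, 24).
For a Dirichlet(a₁,…,a_K) with all aᵢ > 1, the mode has j-th component (aⱼ − 1)/(Σaᵢ − K).
Here Σaᵢ = 93 and K = 5, so p_3 = (24 − 1)/(93 − 5) = 23/88 ≈ 0.2614.

MAP estimate: 0.2614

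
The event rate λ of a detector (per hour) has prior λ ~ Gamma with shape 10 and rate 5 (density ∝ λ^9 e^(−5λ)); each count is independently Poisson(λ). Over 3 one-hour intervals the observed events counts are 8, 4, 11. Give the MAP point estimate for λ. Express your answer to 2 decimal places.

Σxᵢ = 8+4+11 = 23, with n = 3.
Posterior ∝ λ^9e^(−5λ) · λ^23e^(−3λ) = λ^32e^(−8λ), i.e. Gamma(shape=33, rate=8).
The mode of a Gamma(a, b) with a ≥ 1 (shape–rate) is (a−1)/b = 32/8 ≈ 4.00.

λ̂_MAP = 4.00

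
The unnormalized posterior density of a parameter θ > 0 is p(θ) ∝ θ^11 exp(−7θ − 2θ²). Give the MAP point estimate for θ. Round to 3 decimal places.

ℓ'(θ) = 11/θ − 7 − 4θ. Setting this to zero and multiplying by θ: 4θ² + 7θ − 11 = 0.
θ = (−7 + √(7² + 4·4·11)) / (2·4) = (−7 + √225) / 8 = (−7 + 15)/8 = 1.
ℓ''(θ) = −11/θ² − 4 < 0, confirming a maximum.

θ̂_MAP = 1.000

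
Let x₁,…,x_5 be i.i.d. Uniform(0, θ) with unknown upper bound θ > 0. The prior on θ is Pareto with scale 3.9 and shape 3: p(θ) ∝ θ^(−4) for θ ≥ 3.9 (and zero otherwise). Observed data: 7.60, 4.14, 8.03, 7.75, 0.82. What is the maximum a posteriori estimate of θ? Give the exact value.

θ̂_MAP = 8.03

The Uniform(0, θ) likelihood is θ^(−n) for θ ≥ max(xᵢ), zero otherwise. Here max(xᵢ) = 8.03.
Posterior ∝ θ^(−4) · θ^(−5) = θ^(−9) on θ ≥ max(3.9, 8.03) = 8.03.
This density is strictly decreasing in θ, so the posterior mode lies at the lower boundary of the support.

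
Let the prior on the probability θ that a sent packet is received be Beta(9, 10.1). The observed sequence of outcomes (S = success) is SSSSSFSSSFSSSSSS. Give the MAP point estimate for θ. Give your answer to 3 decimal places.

Prior: Beta(9, 10.1).
Data: 14 successes in 16 trials (from the sequence). The binomial likelihood contributes θ^14(1−θ)^2, so the posterior is Beta(9+14, 10.1+2) = Beta(23, 12.1).
For Beta(a, b) with a, b > 1 the mode is (a−1)/(a+b−2) = 22/33.1 ≈ 0.665.

θ̂_MAP = 0.665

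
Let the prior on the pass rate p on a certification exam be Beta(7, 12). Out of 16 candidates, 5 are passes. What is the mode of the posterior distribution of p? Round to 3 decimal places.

p̂_MAP = 0.333

Prior: Beta(7, 12).
Data: 5 successes in 16 trials. The binomial likelihood contributes p^5(1−p)^11, so the posterior is Beta(7+5, 12+11) = Beta(12, 23).
For Beta(a, b) with a, b > 1 the mode is (a−1)/(a+b−2) = 11/33 ≈ 0.333.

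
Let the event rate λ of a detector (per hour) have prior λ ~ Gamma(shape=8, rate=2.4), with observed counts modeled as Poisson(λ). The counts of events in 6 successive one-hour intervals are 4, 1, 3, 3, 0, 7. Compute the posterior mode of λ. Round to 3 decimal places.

Σxᵢ = 4+1+3+3+0+7 = 18, with n = 6.
Posterior ∝ λ^7e^(−2.4λ) · λ^18e^(−6λ) = λ^25e^(−8.4λ), i.e. Gamma(shape=26, rate=8.4).
The mode of a Gamma(a, b) with a ≥ 1 (shape–rate) is (a−1)/b = 25/8.4 ≈ 2.976.

λ̂_MAP = 2.976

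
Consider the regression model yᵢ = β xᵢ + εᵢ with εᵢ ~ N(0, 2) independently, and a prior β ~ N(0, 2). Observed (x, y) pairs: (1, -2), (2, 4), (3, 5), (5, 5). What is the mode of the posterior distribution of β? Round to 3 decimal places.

log p(β | y) = −Σ(yᵢ − βxᵢ)²/(2·2) − β²/(2·2) + const.
Setting the derivative to zero: Σxᵢ(yᵢ − βxᵢ)/2 − β/2 = 0, so β = Σxᵢyᵢ / (Σxᵢ² + σ²/τ²).
Σxᵢyᵢ = 1·(-2) + 2·4 + 3·5 + 5·5 = 46; Σxᵢ² = 39; σ²/τ² = 1.
β̂_MAP = 46 / (39 + 1) = 46/40 ≈ 1.150.

β̂_MAP = 1.150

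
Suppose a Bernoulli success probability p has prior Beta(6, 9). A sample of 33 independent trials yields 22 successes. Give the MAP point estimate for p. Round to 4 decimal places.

Prior: Beta(6, 9).
Data: 22 successes in 33 trials. The binomial likelihood contributes p^22(1−p)^11, so the posterior is Beta(6+22, 9+11) = Beta(28, 20).
For Beta(a, b) with a, b > 1 the mode is (a−1)/(a+b−2) = 27/46 ≈ 0.5870.

p̂_MAP = 0.5870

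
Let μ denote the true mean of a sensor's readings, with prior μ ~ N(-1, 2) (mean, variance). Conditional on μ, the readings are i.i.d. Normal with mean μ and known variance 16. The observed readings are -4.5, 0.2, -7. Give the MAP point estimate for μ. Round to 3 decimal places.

μ̂_MAP = -1.755

n = 3; x̄ = ((-4.5) + 0.2 + (-7))/3 = -11.3/3 = -113/30 ≈ -3.7667.
For a Normal prior and Normal likelihood with known variance, the posterior is Normal; its mode equals its mean, the precision-weighted average.
Prior precision 1/σ₀² = 1/2 = 0.5; data precision n/σ² = 3/16 = 0.1875.
μ̂ = (0.5·(-1) + 0.1875·(-113/30)) / (0.5 + 0.1875) = (-1.20625)/0.6875 = -193/110 ≈ -1.755.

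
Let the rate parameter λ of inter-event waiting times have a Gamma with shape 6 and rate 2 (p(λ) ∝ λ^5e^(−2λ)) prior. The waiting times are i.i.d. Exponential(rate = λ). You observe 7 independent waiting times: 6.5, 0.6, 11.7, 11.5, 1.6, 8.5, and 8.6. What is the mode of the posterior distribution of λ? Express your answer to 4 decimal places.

λ̂_MAP = 0.2353

The Exponential(rate=λ) likelihood is ∝ λ^n e^(−λΣtᵢ). Here n = 7 and Σtᵢ = 6.5 + 0.6 + 11.7 + 11.5 + 1.6 + 8.5 + 8.6 = 49.
Posterior ∝ λ^5e^(−2λ) · λ^7e^(−49λ) = λ^12e^(−51λ), i.e. Gamma(13, 51).
Mode = (a−1)/b = 12/51 ≈ 0.2353.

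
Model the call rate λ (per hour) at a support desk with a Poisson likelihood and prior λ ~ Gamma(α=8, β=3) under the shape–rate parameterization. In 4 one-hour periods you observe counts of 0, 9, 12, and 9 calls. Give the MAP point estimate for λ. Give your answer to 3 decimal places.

λ̂_MAP = 5.286

Σxᵢ = 0+9+12+9 = 30, with n = 4.
Posterior ∝ λ^7e^(−3λ) · λ^30e^(−4λ) = λ^37e^(−7λ), i.e. Gamma(shape=38, rate=7).
The mode of a Gamma(a, b) with a ≥ 1 (shape–rate) is (a−1)/b = 37/7 ≈ 5.286.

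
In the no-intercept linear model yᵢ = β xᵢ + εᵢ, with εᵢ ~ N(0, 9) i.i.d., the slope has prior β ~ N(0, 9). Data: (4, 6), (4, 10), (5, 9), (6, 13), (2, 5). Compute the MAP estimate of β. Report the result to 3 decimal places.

β̂_MAP = 2.010

log p(β | y) = −Σ(yᵢ − βxᵢ)²/(2·9) − β²/(2·9) + const.
Setting the derivative to zero: Σxᵢ(yᵢ − βxᵢ)/9 − β/9 = 0, so β = Σxᵢyᵢ / (Σxᵢ² + σ²/τ²).
Σxᵢyᵢ = 4·6 + 4·10 + 5·9 + 6·13 + 2·5 = 197; Σxᵢ² = 97; σ²/τ² = 1.
β̂_MAP = 197 / (97 + 1) = 197/98 ≈ 2.010.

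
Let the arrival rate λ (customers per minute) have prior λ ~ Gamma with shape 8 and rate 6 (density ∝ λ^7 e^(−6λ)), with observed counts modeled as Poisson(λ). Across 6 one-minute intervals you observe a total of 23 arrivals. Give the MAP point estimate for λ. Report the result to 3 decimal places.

λ̂_MAP = 2.500

Σxᵢ = 23, n = 6.
Posterior ∝ λ^7e^(−6λ) · λ^23e^(−6λ) = λ^30e^(−12λ), i.e. Gamma(shape=31, rate=12).
The mode of a Gamma(a, b) with a ≥ 1 (shape–rate) is (a−1)/b = 30/12 ≈ 2.500.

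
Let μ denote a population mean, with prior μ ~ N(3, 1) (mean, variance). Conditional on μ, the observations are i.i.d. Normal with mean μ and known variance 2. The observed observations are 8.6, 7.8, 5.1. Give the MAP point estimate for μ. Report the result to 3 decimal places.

μ̂_MAP = 5.500

n = 3; x̄ = (8.6 + 7.8 + 5.1)/3 = 21.5/3 = 43/6 ≈ 7.1667.
For a Normal prior and Normal likelihood with known variance, the posterior is Normal; its mode equals its mean, the precision-weighted average.
Prior precision 1/σ₀² = 1/1 = 1; data precision n/σ² = 3/2 = 1.5.
μ̂ = (1·3 + 1.5·(43/6)) / (1 + 1.5) = 13.75/2.5 = 5.500.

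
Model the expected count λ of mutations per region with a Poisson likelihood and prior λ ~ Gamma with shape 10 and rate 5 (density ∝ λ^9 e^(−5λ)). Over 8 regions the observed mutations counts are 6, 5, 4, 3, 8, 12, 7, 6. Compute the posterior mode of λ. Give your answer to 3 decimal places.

λ̂_MAP = 4.615

Σxᵢ = 6+5+4+3+8+12+7+6 = 51, with n = 8.
Posterior ∝ λ^9e^(−5λ) · λ^51e^(−8λ) = λ^60e^(−13λ), i.e. Gamma(shape=61, rate=13).
The mode of a Gamma(a, b) with a ≥ 1 (shape–rate) is (a−1)/b = 60/13 ≈ 4.615.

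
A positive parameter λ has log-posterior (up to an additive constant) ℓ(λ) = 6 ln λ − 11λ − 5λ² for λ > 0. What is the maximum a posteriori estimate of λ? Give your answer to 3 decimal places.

λ̂_MAP = 0.400

ℓ'(λ) = 6/λ − 11 − 10λ. Setting this to zero and multiplying by λ: 10λ² + 11λ − 6 = 0.
λ = (−11 + √(11² + 4·10·6)) / (2·10) = (−11 + √361) / 20 = (−11 + 19)/20 = 2/5.
ℓ''(λ) = −6/λ² − 10 < 0, confirming a maximum.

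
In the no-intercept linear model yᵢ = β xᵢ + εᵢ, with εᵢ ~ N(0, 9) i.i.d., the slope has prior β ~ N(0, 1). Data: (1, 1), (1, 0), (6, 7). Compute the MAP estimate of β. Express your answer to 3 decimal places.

β̂_MAP = 0.915

log p(β | y) = −Σ(yᵢ − βxᵢ)²/(2·9) − β²/(2·1) + const.
Setting the derivative to zero: Σxᵢ(yᵢ − βxᵢ)/9 − β/1 = 0, so β = Σxᵢyᵢ / (Σxᵢ² + σ²/τ²).
Σxᵢyᵢ = 1·1 + 1·0 + 6·7 = 43; Σxᵢ² = 38; σ²/τ² = 9.
β̂_MAP = 43 / (38 + 9) = 43/47 ≈ 0.915.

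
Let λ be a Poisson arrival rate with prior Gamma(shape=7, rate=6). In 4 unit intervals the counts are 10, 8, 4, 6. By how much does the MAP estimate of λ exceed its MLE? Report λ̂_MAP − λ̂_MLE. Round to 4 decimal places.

Σxᵢ = 28. Posterior is Gamma(35, 10); MAP = (35−1)/10 = 34/10 ≈ 3.40000.
MLE = x̄ = 28/4 ≈ 7.00000.
Difference = 34/10 − 28/4 = -18/5 ≈ -3.6000.

MAP − MLE = -3.6000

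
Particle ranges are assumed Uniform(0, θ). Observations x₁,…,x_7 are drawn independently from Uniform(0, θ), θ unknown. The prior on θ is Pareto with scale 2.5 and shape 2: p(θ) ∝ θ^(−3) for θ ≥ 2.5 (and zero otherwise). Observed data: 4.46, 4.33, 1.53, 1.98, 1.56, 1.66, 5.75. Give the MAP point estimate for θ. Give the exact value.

θ̂_MAP = 5.75

The Uniform(0, θ) likelihood is θ^(−n) for θ ≥ max(xᵢ), zero otherwise. Here max(xᵢ) = 5.75.
Posterior ∝ θ^(−3) · θ^(−7) = θ^(−10) on θ ≥ max(2.5, 5.75) = 5.75.
This density is strictly decreasing in θ, so the posterior mode lies at the lower boundary of the support.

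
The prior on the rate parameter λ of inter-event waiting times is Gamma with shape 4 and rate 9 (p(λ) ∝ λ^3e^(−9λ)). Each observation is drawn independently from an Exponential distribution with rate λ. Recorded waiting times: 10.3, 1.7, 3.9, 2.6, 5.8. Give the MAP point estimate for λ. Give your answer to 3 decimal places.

The Exponential(rate=λ) likelihood is ∝ λ^n e^(−λΣtᵢ). Here n = 5 and Σtᵢ = 10.3 + 1.7 + 3.9 + 2.6 + 5.8 = 24.3.
Posterior ∝ λ^3e^(−9λ) · λ^5e^(−24.3λ) = λ^8e^(−33.3λ), i.e. Gamma(9, 33.3).
Mode = (a−1)/b = 8/33.3 ≈ 0.240.

λ̂_MAP = 0.240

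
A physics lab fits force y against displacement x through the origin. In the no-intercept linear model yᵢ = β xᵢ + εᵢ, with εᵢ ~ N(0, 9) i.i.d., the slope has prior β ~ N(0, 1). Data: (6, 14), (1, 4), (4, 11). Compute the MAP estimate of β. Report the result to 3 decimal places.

log p(β | y) = −Σ(yᵢ − βxᵢ)²/(2·9) − β²/(2·1) + const.
Setting the derivative to zero: Σxᵢ(yᵢ − βxᵢ)/9 − β/1 = 0, so β = Σxᵢyᵢ / (Σxᵢ² + σ²/τ²).
Σxᵢyᵢ = 6·14 + 1·4 + 4·11 = 132; Σxᵢ² = 53; σ²/τ² = 9.
β̂_MAP = 132 / (53 + 9) = 132/62 ≈ 2.129.

β̂_MAP = 2.129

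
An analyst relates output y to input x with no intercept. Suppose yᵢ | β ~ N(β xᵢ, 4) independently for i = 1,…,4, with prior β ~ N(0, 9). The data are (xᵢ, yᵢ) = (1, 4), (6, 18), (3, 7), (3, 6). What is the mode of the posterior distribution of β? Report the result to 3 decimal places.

β̂_MAP = 2.723

log p(β | y) = −Σ(yᵢ − βxᵢ)²/(2·4) − β²/(2·9) + const.
Setting the derivative to zero: Σxᵢ(yᵢ − βxᵢ)/4 − β/9 = 0, so β = Σxᵢyᵢ / (Σxᵢ² + σ²/τ²).
Σxᵢyᵢ = 1·4 + 6·18 + 3·7 + 3·6 = 151; Σxᵢ² = 55; σ²/τ² = 4/9.
β̂_MAP = 151 / (55 + 4/9) = 151/(499/9) = 1359/499 ≈ 2.723.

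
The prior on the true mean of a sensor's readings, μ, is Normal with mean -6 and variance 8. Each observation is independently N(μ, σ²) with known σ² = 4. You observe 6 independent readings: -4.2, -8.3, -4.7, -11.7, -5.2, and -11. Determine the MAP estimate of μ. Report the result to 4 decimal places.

μ̂_MAP = -7.4000

n = 6; x̄ = ((-4.2) + (-8.3) + (-4.7) + (-11.7) + (-5.2) + (-11))/6 = -45.1/6 = -451/60 ≈ -7.5167.
For a Normal prior and Normal likelihood with known variance, the posterior is Normal; its mode equals its mean, the precision-weighted average.
Prior precision 1/σ₀² = 1/8 = 0.125; data precision n/σ² = 6/4 = 1.5.
μ̂ = (0.125·(-6) + 1.5·(-451/60)) / (0.125 + 1.5) = (-12.025)/1.625 = -7.4000.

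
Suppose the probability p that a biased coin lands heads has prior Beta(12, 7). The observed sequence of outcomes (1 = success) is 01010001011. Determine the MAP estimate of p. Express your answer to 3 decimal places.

Prior: Beta(12, 7).
Data: 5 successes in 11 trials (from the sequence). The binomial likelihood contributes p^5(1−p)^6, so the posterior is Beta(12+5, 7+6) = Beta(17, 13).
For Beta(a, b) with a, b > 1 the mode is (a−1)/(a+b−2) = 16/28 ≈ 0.571.

p̂_MAP = 0.571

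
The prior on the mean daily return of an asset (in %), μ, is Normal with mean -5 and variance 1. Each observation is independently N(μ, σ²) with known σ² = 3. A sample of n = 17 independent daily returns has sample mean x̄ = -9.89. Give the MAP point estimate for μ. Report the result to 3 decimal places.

n = 17, x̄ = -9.89.
For a Normal prior and Normal likelihood with known variance, the posterior is Normal; its mode equals its mean, the precision-weighted average.
Prior precision 1/σ₀² = 1/1 = 1; data precision n/σ² = 17/3.
μ̂ = (1·(-5) + (17/3)·(-9.89)) / (1 + 17/3) = (-18313/300)/(20/3) = -9.1565 ≈ -9.157.

μ̂_MAP = -9.157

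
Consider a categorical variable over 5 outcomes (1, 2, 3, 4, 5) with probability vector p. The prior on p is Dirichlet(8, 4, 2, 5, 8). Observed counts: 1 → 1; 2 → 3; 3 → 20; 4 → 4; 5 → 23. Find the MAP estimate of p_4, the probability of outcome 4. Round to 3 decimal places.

The posterior is Dirichlet(αᵢ + nᵢ) = Dirichlet(9, 7, 22, 9, 31).
For a Dirichlet(a₁,…,a_K) with all aᵢ > 1, the mode has j-th component (aⱼ − 1)/(Σaᵢ − K).
Here Σaᵢ = 78 and K = 5, so p_4 = (9 − 1)/(78 − 5) = 8/73 ≈ 0.110.

MAP estimate: 0.110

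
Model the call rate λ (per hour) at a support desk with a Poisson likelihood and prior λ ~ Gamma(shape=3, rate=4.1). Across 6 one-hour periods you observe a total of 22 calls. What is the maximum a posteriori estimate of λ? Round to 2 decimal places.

Σxᵢ = 22, n = 6.
Posterior ∝ λ^2e^(−4.1λ) · λ^22e^(−6λ) = λ^24e^(−10.1λ), i.e. Gamma(shape=25, rate=10.1).
The mode of a Gamma(a, b) with a ≥ 1 (shape–rate) is (a−1)/b = 24/10.1 ≈ 2.38.

λ̂_MAP = 2.38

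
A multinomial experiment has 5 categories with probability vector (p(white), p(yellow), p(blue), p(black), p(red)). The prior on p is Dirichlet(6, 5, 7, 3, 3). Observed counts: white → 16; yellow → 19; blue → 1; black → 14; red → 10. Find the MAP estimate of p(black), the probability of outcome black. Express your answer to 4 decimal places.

MAP estimate of p(black) = 0.2025

The posterior is Dirichlet(αᵢ + nᵢ) = Dirichlet(22, 24, 8, 17, 13).
For a Dirichlet(a₁,…,a_K) with all aᵢ > 1, the mode has j-th component (aⱼ − 1)/(Σaᵢ − K).
Here Σaᵢ = 84 and K = 5, so p(black) = (17 − 1)/(84 − 5) = 16/79 ≈ 0.2025.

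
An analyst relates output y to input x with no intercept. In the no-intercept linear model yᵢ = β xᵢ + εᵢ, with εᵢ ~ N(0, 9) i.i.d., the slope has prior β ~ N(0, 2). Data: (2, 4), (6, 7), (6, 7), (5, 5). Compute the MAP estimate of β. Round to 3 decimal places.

log p(β | y) = −Σ(yᵢ − βxᵢ)²/(2·9) − β²/(2·2) + const.
Setting the derivative to zero: Σxᵢ(yᵢ − βxᵢ)/9 − β/2 = 0, so β = Σxᵢyᵢ / (Σxᵢ² + σ²/τ²).
Σxᵢyᵢ = 2·4 + 6·7 + 6·7 + 5·5 = 117; Σxᵢ² = 101; σ²/τ² = 4.5.
β̂_MAP = 117 / (101 + 4.5) = 117/105.5 ≈ 1.109.

β̂_MAP = 1.109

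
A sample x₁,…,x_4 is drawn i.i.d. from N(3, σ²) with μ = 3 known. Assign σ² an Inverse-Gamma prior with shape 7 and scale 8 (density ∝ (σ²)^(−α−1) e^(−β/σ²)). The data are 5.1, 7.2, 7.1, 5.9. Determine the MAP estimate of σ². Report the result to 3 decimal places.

Sum of squared deviations about the known mean: SS = (5.1−3)² + (7.2−3)² + (7.1−3)² + (5.9−3)² = 47.27.
The Normal likelihood contributes (σ²)^(−n/2) exp(−SS/(2σ²)), so the posterior is Inverse-Gamma(α + n/2, β + SS/2) = Inverse-Gamma(9, 31.635).
The mode of Inverse-Gamma(a, b) is b/(a+1) = 31.635/10 ≈ 3.164.

σ̂²_MAP = 3.164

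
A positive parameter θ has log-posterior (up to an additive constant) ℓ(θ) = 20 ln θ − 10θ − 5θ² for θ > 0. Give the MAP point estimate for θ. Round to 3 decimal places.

θ̂_MAP = 1.000

ℓ'(θ) = 20/θ − 10 − 10θ. Setting this to zero and multiplying by θ: 10θ² + 10θ − 20 = 0.
θ = (−10 + √(10² + 4·10·20)) / (2·10) = (−10 + √900) / 20 = (−10 + 30)/20 = 1.
ℓ''(θ) = −20/θ² − 10 < 0, confirming a maximum.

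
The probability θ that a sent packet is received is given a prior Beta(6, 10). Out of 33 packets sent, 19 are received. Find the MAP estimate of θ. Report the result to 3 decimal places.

Prior: Beta(6, 10).
Data: 19 successes in 33 trials. The binomial likelihood contributes θ^19(1−θ)^14, so the posterior is Beta(6+19, 10+14) = Beta(25, 24).
For Beta(a, b) with a, b > 1 the mode is (a−1)/(a+b−2) = 24/47 ≈ 0.511.

θ̂_MAP = 0.511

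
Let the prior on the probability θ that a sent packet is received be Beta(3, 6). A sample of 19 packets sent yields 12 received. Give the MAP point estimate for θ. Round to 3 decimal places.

Prior: Beta(3, 6).
Data: 12 successes in 19 trials. The binomial likelihood contributes θ^12(1−θ)^7, so the posterior is Beta(3+12, 6+7) = Beta(15, 13).
For Beta(a, b) with a, b > 1 the mode is (a−1)/(a+b−2) = 14/26 ≈ 0.538.

θ̂_MAP = 0.538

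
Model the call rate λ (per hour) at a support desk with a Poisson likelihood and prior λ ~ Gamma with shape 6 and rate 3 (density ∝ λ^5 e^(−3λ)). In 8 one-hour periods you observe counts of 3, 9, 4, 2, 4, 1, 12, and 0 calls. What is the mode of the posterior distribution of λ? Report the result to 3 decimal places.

λ̂_MAP = 3.636

Σxᵢ = 3+9+4+2+4+1+12+0 = 35, with n = 8.
Posterior ∝ λ^5e^(−3λ) · λ^35e^(−8λ) = λ^40e^(−11λ), i.e. Gamma(shape=41, rate=11).
The mode of a Gamma(a, b) with a ≥ 1 (shape–rate) is (a−1)/b = 40/11 ≈ 3.636.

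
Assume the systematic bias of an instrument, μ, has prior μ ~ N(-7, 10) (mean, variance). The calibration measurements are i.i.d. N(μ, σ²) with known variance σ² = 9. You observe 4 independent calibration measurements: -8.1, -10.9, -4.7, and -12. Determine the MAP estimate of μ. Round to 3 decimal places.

n = 4; x̄ = ((-8.1) + (-10.9) + (-4.7) + (-12))/4 = -35.7/4 = -8.925.
For a Normal prior and Normal likelihood with known variance, the posterior is Normal; its mode equals its mean, the precision-weighted average.
Prior precision 1/σ₀² = 1/10 = 0.1; data precision n/σ² = 4/9.
μ̂ = (0.1·(-7) + (4/9)·(-8.925)) / (0.1 + 4/9) = (-14/3)/(49/90) = -60/7 ≈ -8.571.

μ̂_MAP = -8.571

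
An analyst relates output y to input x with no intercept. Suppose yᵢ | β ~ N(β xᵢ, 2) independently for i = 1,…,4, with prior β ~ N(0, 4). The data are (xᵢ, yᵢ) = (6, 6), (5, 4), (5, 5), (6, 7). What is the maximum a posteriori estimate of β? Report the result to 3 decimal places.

β̂_MAP = 1.004

log p(β | y) = −Σ(yᵢ − βxᵢ)²/(2·2) − β²/(2·4) + const.
Setting the derivative to zero: Σxᵢ(yᵢ − βxᵢ)/2 − β/4 = 0, so β = Σxᵢyᵢ / (Σxᵢ² + σ²/τ²).
Σxᵢyᵢ = 6·6 + 5·4 + 5·5 + 6·7 = 123; Σxᵢ² = 122; σ²/τ² = 0.5.
β̂_MAP = 123 / (122 + 0.5) = 123/122.5 ≈ 1.004.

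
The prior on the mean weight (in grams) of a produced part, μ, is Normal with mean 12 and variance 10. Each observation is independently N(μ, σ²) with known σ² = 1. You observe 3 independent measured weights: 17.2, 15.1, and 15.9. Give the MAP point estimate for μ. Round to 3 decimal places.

μ̂_MAP = 15.935

n = 3; x̄ = (17.2 + 15.1 + 15.9)/3 = 48.2/3 = 241/15 ≈ 16.0667.
For a Normal prior and Normal likelihood with known variance, the posterior is Normal; its mode equals its mean, the precision-weighted average.
Prior precision 1/σ₀² = 1/10 = 0.1; data precision n/σ² = 3/1 = 3.
μ̂ = (0.1·12 + 3·(241/15)) / (0.1 + 3) = 49.4/3.1 = 494/31 ≈ 15.935.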